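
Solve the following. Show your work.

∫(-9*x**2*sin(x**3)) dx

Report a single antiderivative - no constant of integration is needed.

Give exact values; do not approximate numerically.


Step 1. Substitute u = x**3, turning ∫(-9*x**2*sin(x**3)) dx into ∫(-3*sin(u)) du: now ∫(-3*sin(u)) du.
Step 2. Evaluate the standard form: now 3*cos(u).
Step 3. Substitute back u = x**3: now 3*cos(x**3).
Answer: 3*cos(x**3).


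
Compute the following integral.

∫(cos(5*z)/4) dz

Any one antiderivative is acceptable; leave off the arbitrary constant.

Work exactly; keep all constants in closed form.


Answer: sin(5*z)/20.


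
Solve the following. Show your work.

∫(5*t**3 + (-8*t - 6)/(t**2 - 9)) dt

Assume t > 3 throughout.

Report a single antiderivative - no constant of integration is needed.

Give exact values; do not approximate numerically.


Step 1. Rewrite: now ∫(5*t**3) dt + ∫((-8*t - 6)/(t**2 - 9)) dt.
Step 2. Evaluate the standard form: now 5*t**4/4 + ∫((-8*t - 6)/(t**2 - 9)) dt.
Step 3. Decompose ∫((-8*t - 6)/(t**2 - 9)) dt by partial fractions, (-8*t - 6)/(t**2 - 9) = -3/(t + 3) - 5/(t - 3): now 5*t**4/4 + ∫(-5/(t - 3)) dt + ∫(-3/(t + 3)) dt.
Step 4. Evaluate the standard form [assuming t > 3]: now 5*t**4/4 - 5*log(t - 3) + ∫(-3/(t + 3)) dt.
Step 5. Evaluate the standard form [assuming t > -3]: now 5*t**4/4 - 5*log(t - 3) - 3*log(t + 3).
Answer: 5*t**4/4 - 5*log(t - 3) - 3*log(t + 3).


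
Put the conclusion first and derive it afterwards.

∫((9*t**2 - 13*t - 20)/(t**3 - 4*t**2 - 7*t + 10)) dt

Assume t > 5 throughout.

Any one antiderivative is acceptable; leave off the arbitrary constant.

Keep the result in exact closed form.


The answer is 5*log(t - 5) + 2*log(t - 1) + 2*log(t + 2).
Step 1. Decompose ∫((9*t**2 - 13*t - 20)/(t**3 - 4*t**2 - 7*t + 10)) dt by partial fractions, (9*t**2 - 13*t - 20)/(t**3 - 4*t**2 - 7*t + 10) = 2/(t + 2) + 2/(t - 1) + 5/(t - 5): now ∫(5/(t - 5)) dt + ∫(2/(t - 1)) dt + ∫(2/(t + 2)) dt.
Step 2. Evaluate the standard form [assuming t > 1]: now 2*log(t - 1) + ∫(5/(t - 5)) dt + ∫(2/(t + 2)) dt.
Step 3. Evaluate the standard form [assuming t > 5]: now 5*log(t - 5) + 2*log(t - 1) + ∫(2/(t + 2)) dt.
Step 4. Evaluate the standard form [assuming t > -2]: now 5*log(t - 5) + 2*log(t - 1) + 2*log(t + 2).
Answer: 5*log(t - 5) + 2*log(t - 1) + 2*log(t + 2).


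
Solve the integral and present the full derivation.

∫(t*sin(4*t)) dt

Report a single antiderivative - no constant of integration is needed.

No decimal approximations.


Step 1. Integrate ∫(t*sin(4*t)) dt by parts with u = t, dv = (sin(4*t)) dt, so v = -cos(4*t)/4: now -t*cos(4*t)/4 + ∫(cos(4*t)/4) dt.
Step 2. Evaluate the standard form: now -t*cos(4*t)/4 + sin(4*t)/16.
Answer: -t*cos(4*t)/4 + sin(4*t)/16.


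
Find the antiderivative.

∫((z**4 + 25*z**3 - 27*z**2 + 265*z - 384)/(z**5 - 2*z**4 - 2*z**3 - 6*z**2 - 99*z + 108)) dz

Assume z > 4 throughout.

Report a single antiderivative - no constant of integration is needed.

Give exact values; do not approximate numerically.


Answer: 4*log(z - 4) + log(z - 1) - 4*log(z + 3) - 2*atan(z/3)/3.


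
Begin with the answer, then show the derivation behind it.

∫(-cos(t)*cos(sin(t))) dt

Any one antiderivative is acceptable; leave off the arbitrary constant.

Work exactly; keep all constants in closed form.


The answer is -sin(sin(t)).
Step 1. Substitute u = sin(t), turning ∫(-cos(t)*cos(sin(t))) dt into ∫(-cos(u)) du: now ∫(-cos(u)) du.
Step 2. Evaluate the standard form: now -sin(u).
Step 3. Substitute back u = sin(t): now -sin(sin(t)).
Answer: -sin(sin(t)).


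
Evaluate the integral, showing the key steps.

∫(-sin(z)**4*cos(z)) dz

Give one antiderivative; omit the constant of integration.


Step 1. Substitute u = sin(z), turning ∫(-sin(z)**4*cos(z)) dz into ∫(-u**4) du: now ∫(-u**4) du.
Step 2. Evaluate the standard form: now -u**5/5.
Step 3. Substitute back u = sin(z): now -sin(z)**5/5.
Answer: -sin(z)**5/5.


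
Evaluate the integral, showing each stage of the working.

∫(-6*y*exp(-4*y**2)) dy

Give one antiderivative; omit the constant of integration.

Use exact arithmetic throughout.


Step 1. Substitute u = y**2, turning ∫(-6*y*exp(-4*y**2)) dy into ∫(-3*exp(-4*u)) du: now ∫(-3*exp(-4*u)) du.
Step 2. Evaluate the standard form: now 3*exp(-4*u)/4.
Step 3. Substitute back u = y**2: now 3*exp(-4*y**2)/4.
Answer: 3*exp(-4*y**2)/4.


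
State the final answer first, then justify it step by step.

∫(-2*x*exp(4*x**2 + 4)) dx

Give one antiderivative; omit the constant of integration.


The answer is -exp(4*x**2 + 4)/4.
Step 1. Substitute u = x**2 + 1, turning ∫(-2*x*exp(4*x**2 + 4)) dx into ∫(-exp(4*u)) du: now ∫(-exp(4*u)) du.
Step 2. Evaluate the standard form: now -exp(4*u)/4.
Step 3. Substitute back u = x**2 + 1: now -exp(4*x**2 + 4)/4.
Answer: -exp(4*x**2 + 4)/4.


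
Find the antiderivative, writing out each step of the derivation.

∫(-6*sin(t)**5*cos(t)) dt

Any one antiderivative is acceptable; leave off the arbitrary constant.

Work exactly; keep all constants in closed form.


Step 1. Substitute u = sin(t), turning ∫(-6*sin(t)**5*cos(t)) dt into ∫(-6*u**5) du: now ∫(-6*u**5) du.
Step 2. Evaluate the standard form: now -u**6.
Step 3. Substitute back u = sin(t): now -sin(t)**6.
Answer: -sin(t)**6.


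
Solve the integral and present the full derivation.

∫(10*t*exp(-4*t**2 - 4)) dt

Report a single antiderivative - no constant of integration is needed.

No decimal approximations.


Step 1. Substitute u = t**2 + 1, turning ∫(10*t*exp(-4*t**2 - 4)) dt into ∫(5*exp(-4*u)) du: now ∫(5*exp(-4*u)) du.
Step 2. Evaluate the standard form: now -5*exp(-4*u)/4.
Step 3. Substitute back u = t**2 + 1: now -5*exp(-4*t**2 - 4)/4.
Answer: -5*exp(-4*t**2 - 4)/4.


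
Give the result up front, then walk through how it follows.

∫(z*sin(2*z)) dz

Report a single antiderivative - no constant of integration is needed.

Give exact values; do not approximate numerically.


The answer is -z*cos(2*z)/2 + sin(2*z)/4.
Step 1. Integrate ∫(z*sin(2*z)) dz by parts with u = z, dv = (sin(2*z)) dz, so v = -cos(2*z)/2: now -z*cos(2*z)/2 + ∫(cos(2*z)/2) dz.
Step 2. Evaluate the standard form: now -z*cos(2*z)/2 + sin(2*z)/4.
Answer: -z*cos(2*z)/2 + sin(2*z)/4.


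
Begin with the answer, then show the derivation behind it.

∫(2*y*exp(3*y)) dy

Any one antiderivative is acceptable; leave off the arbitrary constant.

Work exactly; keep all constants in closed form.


The answer is 2*y*exp(3*y)/3 - 2*exp(3*y)/9.
Step 1. Integrate ∫(2*y*exp(3*y)) dy by parts with u = y, dv = (2*exp(3*y)) dy, so v = 2*exp(3*y)/3: now 2*y*exp(3*y)/3 + ∫(-2*exp(3*y)/3) dy.
Step 2. Evaluate the standard form: now 2*y*exp(3*y)/3 - 2*exp(3*y)/9.
Answer: 2*y*exp(3*y)/3 - 2*exp(3*y)/9.


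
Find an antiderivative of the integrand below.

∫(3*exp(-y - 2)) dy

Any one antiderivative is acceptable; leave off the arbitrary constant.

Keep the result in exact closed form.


Answer: -3*exp(-y - 2).


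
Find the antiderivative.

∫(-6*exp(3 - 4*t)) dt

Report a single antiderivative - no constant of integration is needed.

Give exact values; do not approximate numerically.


Answer: 3*exp(3 - 4*t)/2.


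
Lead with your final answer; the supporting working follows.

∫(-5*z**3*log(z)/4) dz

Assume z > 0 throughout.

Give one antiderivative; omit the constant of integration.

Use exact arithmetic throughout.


The answer is -5*z**4*log(z)/16 + 5*z**4/64.
Step 1. Integrate ∫(-5*z**3*log(z)/4) dz by parts with u = log(z), dv = (-5*z**3/4) dz, so v = -5*z**4/16 [assuming z > 0]: now -5*z**4*log(z)/16 + ∫(5*z**3/16) dz.
Step 2. Evaluate the standard form: now -5*z**4*log(z)/16 + 5*z**4/64.
Answer: -5*z**4*log(z)/16 + 5*z**4/64.


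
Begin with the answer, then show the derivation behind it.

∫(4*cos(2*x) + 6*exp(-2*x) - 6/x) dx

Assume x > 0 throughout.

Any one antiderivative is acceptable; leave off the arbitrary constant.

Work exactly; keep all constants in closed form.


The answer is -6*log(x) + 2*sin(2*x) - 3*exp(-2*x).
Step 1. Rewrite: now ∫(-6/x) dx + ∫(6*exp(-2*x)) dx + ∫(4*cos(2*x)) dx.
Step 2. Evaluate the standard form [assuming x > 0]: now -6*log(x) + ∫(6*exp(-2*x)) dx + ∫(4*cos(2*x)) dx.
Step 3. Evaluate the standard form: now -6*log(x) + 2*sin(2*x) + ∫(6*exp(-2*x)) dx.
Step 4. Evaluate the standard form: now -6*log(x) + 2*sin(2*x) - 3*exp(-2*x).
Answer: -6*log(x) + 2*sin(2*x) - 3*exp(-2*x).


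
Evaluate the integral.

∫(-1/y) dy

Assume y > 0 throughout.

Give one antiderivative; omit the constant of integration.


Answer: -log(y).


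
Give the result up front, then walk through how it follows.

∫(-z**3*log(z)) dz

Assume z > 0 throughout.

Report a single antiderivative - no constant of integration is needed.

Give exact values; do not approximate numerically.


The answer is -z**4*log(z)/4 + z**4/16.
Step 1. Integrate ∫(-z**3*log(z)) dz by parts with u = log(z), dv = (-z**3) dz, so v = -z**4/4 [assuming z > 0]: now -z**4*log(z)/4 + ∫(z**3/4) dz.
Step 2. Evaluate the standard form: now -z**4*log(z)/4 + z**4/16.
Answer: -z**4*log(z)/4 + z**4/16.


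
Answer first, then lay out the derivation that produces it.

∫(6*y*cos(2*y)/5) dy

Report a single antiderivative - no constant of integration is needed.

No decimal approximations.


The answer is 3*y*sin(2*y)/5 + 3*cos(2*y)/10.
Step 1. Integrate ∫(6*y*cos(2*y)/5) dy by parts with u = y, dv = (6*cos(2*y)/5) dy, so v = 3*sin(2*y)/5: now 3*y*sin(2*y)/5 + ∫(-3*sin(2*y)/5) dy.
Step 2. Evaluate the standard form: now 3*y*sin(2*y)/5 + 3*cos(2*y)/10.
Answer: 3*y*sin(2*y)/5 + 3*cos(2*y)/10.


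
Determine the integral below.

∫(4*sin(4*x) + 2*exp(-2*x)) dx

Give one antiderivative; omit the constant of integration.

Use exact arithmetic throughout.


Answer: -cos(4*x) - exp(-2*x).


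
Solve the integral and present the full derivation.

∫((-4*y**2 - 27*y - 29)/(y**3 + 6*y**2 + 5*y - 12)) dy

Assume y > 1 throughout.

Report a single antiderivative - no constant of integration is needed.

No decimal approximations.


Step 1. Decompose ∫((-4*y**2 - 27*y - 29)/(y**3 + 6*y**2 + 5*y - 12)) dy by partial fractions, (-4*y**2 - 27*y - 29)/(y**3 + 6*y**2 + 5*y - 12) = 3/(y + 4) - 4/(y + 3) - 3/(y - 1): now ∫(-3/(y - 1)) dy + ∫(-4/(y + 3)) dy + ∫(3/(y + 4)) dy.
Step 2. Evaluate the standard form [assuming y > -4]: now 3*log(y + 4) + ∫(-3/(y - 1)) dy + ∫(-4/(y + 3)) dy.
Step 3. Evaluate the standard form [assuming y > 1]: now -3*log(y - 1) + 3*log(y + 4) + ∫(-4/(y + 3)) dy.
Step 4. Evaluate the standard form [assuming y > -3]: now -3*log(y - 1) - 4*log(y + 3) + 3*log(y + 4).
Answer: -3*log(y - 1) - 4*log(y + 3) + 3*log(y + 4).


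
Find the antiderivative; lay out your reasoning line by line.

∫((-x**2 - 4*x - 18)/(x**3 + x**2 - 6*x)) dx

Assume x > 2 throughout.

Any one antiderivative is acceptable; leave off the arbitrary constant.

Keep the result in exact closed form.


Step 1. Decompose ∫((-x**2 - 4*x - 18)/(x**3 + x**2 - 6*x)) dx by partial fractions, (-x**2 - 4*x - 18)/(x**3 + x**2 - 6*x) = -1/(x + 3) - 3/(x - 2) + 3/x: now ∫(3/x) dx + ∫(-3/(x - 2)) dx + ∫(-1/(x + 3)) dx.
Step 2. Evaluate the standard form [assuming x > -3]: now -log(x + 3) + ∫(3/x) dx + ∫(-3/(x - 2)) dx.
Step 3. Evaluate the standard form [assuming x > 0]: now 3*log(x) - log(x + 3) + ∫(-3/(x - 2)) dx.
Step 4. Evaluate the standard form [assuming x > 2]: now 3*log(x) - 3*log(x - 2) - log(x + 3).
Answer: 3*log(x) - 3*log(x - 2) - log(x + 3).


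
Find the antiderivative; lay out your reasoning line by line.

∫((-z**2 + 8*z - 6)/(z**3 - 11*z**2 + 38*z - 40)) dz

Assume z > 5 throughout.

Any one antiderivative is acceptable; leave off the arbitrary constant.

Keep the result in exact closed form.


Step 1. Decompose ∫((-z**2 + 8*z - 6)/(z**3 - 11*z**2 + 38*z - 40)) dz by partial fractions, (-z**2 + 8*z - 6)/(z**3 - 11*z**2 + 38*z - 40) = 1/(z - 2) - 5/(z - 4) + 3/(z - 5): now ∫(3/(z - 5)) dz + ∫(-5/(z - 4)) dz + ∫(1/(z - 2)) dz.
Step 2. Evaluate the standard form [assuming z > 5]: now 3*log(z - 5) + ∫(-5/(z - 4)) dz + ∫(1/(z - 2)) dz.
Step 3. Evaluate the standard form [assuming z > 2]: now 3*log(z - 5) + log(z - 2) + ∫(-5/(z - 4)) dz.
Step 4. Evaluate the standard form [assuming z > 4]: now 3*log(z - 5) - 5*log(z - 4) + log(z - 2).
Answer: 3*log(z - 5) - 5*log(z - 4) + log(z - 2).


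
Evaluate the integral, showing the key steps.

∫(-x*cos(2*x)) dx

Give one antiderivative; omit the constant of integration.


Step 1. Integrate ∫(-x*cos(2*x)) dx by parts with u = x, dv = (-cos(2*x)) dx, so v = -sin(2*x)/2: now -x*sin(2*x)/2 + ∫(sin(2*x)/2) dx.
Step 2. Evaluate the standard form: now -x*sin(2*x)/2 - cos(2*x)/4.
Answer: -x*sin(2*x)/2 - cos(2*x)/4.


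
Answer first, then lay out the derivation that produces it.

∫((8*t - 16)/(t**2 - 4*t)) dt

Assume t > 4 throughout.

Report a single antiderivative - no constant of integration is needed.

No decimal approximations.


The answer is 4*log(t) + 4*log(t - 4).
Step 1. Decompose ∫((8*t - 16)/(t**2 - 4*t)) dt by partial fractions, (8*t - 16)/(t**2 - 4*t) = 4/(t - 4) + 4/t: now ∫(4/t) dt + ∫(4/(t - 4)) dt.
Step 2. Evaluate the standard form [assuming t > 0]: now 4*log(t) + ∫(4/(t - 4)) dt.
Step 3. Evaluate the standard form [assuming t > 4]: now 4*log(t) + 4*log(t - 4).
Answer: 4*log(t) + 4*log(t - 4).


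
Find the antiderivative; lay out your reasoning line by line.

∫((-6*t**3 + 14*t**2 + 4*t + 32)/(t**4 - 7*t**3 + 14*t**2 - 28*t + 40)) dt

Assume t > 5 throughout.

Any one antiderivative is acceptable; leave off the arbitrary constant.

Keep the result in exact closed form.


Step 1. Decompose ∫((-6*t**3 + 14*t**2 + 4*t + 32)/(t**4 - 7*t**3 + 14*t**2 - 28*t + 40)) dt by partial fractions, (-6*t**3 + 14*t**2 + 4*t + 32)/(t**4 - 7*t**3 + 14*t**2 - 28*t + 40) = -4/(t**2 + 4) - 2/(t - 2) - 4/(t - 5): now ∫(-4/(t - 5)) dt + ∫(-2/(t - 2)) dt + ∫(-4/(t**2 + 4)) dt.
Step 2. Evaluate the standard form [assuming t > 5]: now -4*log(t - 5) + ∫(-2/(t - 2)) dt + ∫(-4/(t**2 + 4)) dt.
Step 3. Evaluate the standard form [assuming t > 2]: now -4*log(t - 5) - 2*log(t - 2) + ∫(-4/(t**2 + 4)) dt.
Step 4. Evaluate the standard form: now -4*log(t - 5) - 2*log(t - 2) - 2*atan(t/2).
Answer: -4*log(t - 5) - 2*log(t - 2) - 2*atan(t/2).


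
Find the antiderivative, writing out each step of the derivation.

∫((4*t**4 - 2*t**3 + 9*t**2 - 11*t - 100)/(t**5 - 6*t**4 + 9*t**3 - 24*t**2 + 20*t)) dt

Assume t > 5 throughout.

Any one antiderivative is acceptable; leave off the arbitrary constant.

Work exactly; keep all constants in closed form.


Step 1. Decompose ∫((4*t**4 - 2*t**3 + 9*t**2 - 11*t - 100)/(t**5 - 6*t**4 + 9*t**3 - 24*t**2 + 20*t)) dt by partial fractions, (4*t**4 - 2*t**3 + 9*t**2 - 11*t - 100)/(t**5 - 6*t**4 + 9*t**3 - 24*t**2 + 20*t) = -3/(t**2 + 4) + 5/(t - 1) + 4/(t - 5) - 5/t: now ∫(-5/t) dt + ∫(4/(t - 5)) dt + ∫(5/(t - 1)) dt + ∫(-3/(t**2 + 4)) dt.
Step 2. Evaluate the standard form [assuming t > 5]: now 4*log(t - 5) + ∫(-5/t) dt + ∫(5/(t - 1)) dt + ∫(-3/(t**2 + 4)) dt.
Step 3. Evaluate the standard form [assuming t > 1]: now 4*log(t - 5) + 5*log(t - 1) + ∫(-5/t) dt + ∫(-3/(t**2 + 4)) dt.
Step 4. Evaluate the standard form [assuming t > 0]: now -5*log(t) + 4*log(t - 5) + 5*log(t - 1) + ∫(-3/(t**2 + 4)) dt.
Step 5. Evaluate the standard form: now -5*log(t) + 4*log(t - 5) + 5*log(t - 1) - 3*atan(t/2)/2.
Answer: -5*log(t) + 4*log(t - 5) + 5*log(t - 1) - 3*atan(t/2)/2.


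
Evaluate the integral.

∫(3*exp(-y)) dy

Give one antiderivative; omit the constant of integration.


Answer: -3*exp(-y).


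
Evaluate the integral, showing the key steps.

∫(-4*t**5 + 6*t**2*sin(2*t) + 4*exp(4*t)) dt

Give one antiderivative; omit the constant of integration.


Step 1. Rewrite: now ∫(-4*t**5) dt + ∫(6*t**2*sin(2*t)) dt + ∫(4*exp(4*t)) dt.
Step 2. Evaluate the standard form: now -2*t**6/3 + ∫(6*t**2*sin(2*t)) dt + ∫(4*exp(4*t)) dt.
Step 3. Evaluate the standard form: now -2*t**6/3 + exp(4*t) + ∫(6*t**2*sin(2*t)) dt.
Step 4. Integrate ∫(6*t**2*sin(2*t)) dt by parts with u = t**2, dv = (6*sin(2*t)) dt, so v = -3*cos(2*t): now -2*t**6/3 - 3*t**2*cos(2*t) + exp(4*t) + ∫(6*t*cos(2*t)) dt.
Step 5. Integrate ∫(6*t*cos(2*t)) dt by parts with u = t, dv = (6*cos(2*t)) dt, so v = 3*sin(2*t): now -2*t**6/3 - 3*t**2*cos(2*t) + 3*t*sin(2*t) + exp(4*t) + ∫(-3*sin(2*t)) dt.
Step 6. Evaluate the standard form: now -2*t**6/3 - 3*t**2*cos(2*t) + 3*t*sin(2*t) + exp(4*t) + 3*cos(2*t)/2.
Answer: -2*t**6/3 - 3*t**2*cos(2*t) + 3*t*sin(2*t) + exp(4*t) + 3*cos(2*t)/2.


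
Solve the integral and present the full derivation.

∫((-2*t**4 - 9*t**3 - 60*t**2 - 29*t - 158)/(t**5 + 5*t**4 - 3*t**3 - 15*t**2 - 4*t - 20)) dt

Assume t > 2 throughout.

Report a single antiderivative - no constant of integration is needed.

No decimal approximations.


Step 1. Decompose ∫((-2*t**4 - 9*t**3 - 60*t**2 - 29*t - 158)/(t**5 + 5*t**4 - 3*t**3 - 15*t**2 - 4*t - 20)) dt by partial fractions, (-2*t**4 - 9*t**3 - 60*t**2 - 29*t - 158)/(t**5 + 5*t**4 - 3*t**3 - 15*t**2 - 4*t - 20) = 4/(t**2 + 1) - 3/(t + 5) + 5/(t + 2) - 4/(t - 2): now ∫(-4/(t - 2)) dt + ∫(5/(t + 2)) dt + ∫(-3/(t + 5)) dt + ∫(4/(t**2 + 1)) dt.
Step 2. Evaluate the standard form [assuming t > -2]: now 5*log(t + 2) + ∫(-4/(t - 2)) dt + ∫(-3/(t + 5)) dt + ∫(4/(t**2 + 1)) dt.
Step 3. Evaluate the standard form [assuming t > 2]: now -4*log(t - 2) + 5*log(t + 2) + ∫(-3/(t + 5)) dt + ∫(4/(t**2 + 1)) dt.
Step 4. Evaluate the standard form [assuming t > -5]: now -4*log(t - 2) + 5*log(t + 2) - 3*log(t + 5) + ∫(4/(t**2 + 1)) dt.
Step 5. Evaluate the standard form: now -4*log(t - 2) + 5*log(t + 2) - 3*log(t + 5) + 4*atan(t).
Answer: -4*log(t - 2) + 5*log(t + 2) - 3*log(t + 5) + 4*atan(t).


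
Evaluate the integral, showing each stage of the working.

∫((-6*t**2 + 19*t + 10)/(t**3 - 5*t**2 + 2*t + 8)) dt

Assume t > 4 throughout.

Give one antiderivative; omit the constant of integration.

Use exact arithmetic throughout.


Step 1. Decompose ∫((-6*t**2 + 19*t + 10)/(t**3 - 5*t**2 + 2*t + 8)) dt by partial fractions, (-6*t**2 + 19*t + 10)/(t**3 - 5*t**2 + 2*t + 8) = -1/(t + 1) - 4/(t - 2) - 1/(t - 4): now ∫(-1/(t - 4)) dt + ∫(-4/(t - 2)) dt + ∫(-1/(t + 1)) dt.
Step 2. Evaluate the standard form [assuming t > 4]: now -log(t - 4) + ∫(-4/(t - 2)) dt + ∫(-1/(t + 1)) dt.
Step 3. Evaluate the standard form [assuming t > -1]: now -log(t - 4) - log(t + 1) + ∫(-4/(t - 2)) dt.
Step 4. Evaluate the standard form [assuming t > 2]: now -log(t - 4) - 4*log(t - 2) - log(t + 1).
Answer: -log(t - 4) - 4*log(t - 2) - log(t + 1).


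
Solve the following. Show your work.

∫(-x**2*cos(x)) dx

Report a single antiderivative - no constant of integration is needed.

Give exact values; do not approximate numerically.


Step 1. Integrate ∫(-x**2*cos(x)) dx by parts with u = x**2, dv = (-cos(x)) dx, so v = -sin(x): now -x**2*sin(x) + ∫(2*x*sin(x)) dx.
Step 2. Integrate ∫(2*x*sin(x)) dx by parts with u = x, dv = (2*sin(x)) dx, so v = -2*cos(x): now -x**2*sin(x) - 2*x*cos(x) + ∫(2*cos(x)) dx.
Step 3. Evaluate the standard form: now -x**2*sin(x) - 2*x*cos(x) + 2*sin(x).
Answer: -x**2*sin(x) - 2*x*cos(x) + 2*sin(x).


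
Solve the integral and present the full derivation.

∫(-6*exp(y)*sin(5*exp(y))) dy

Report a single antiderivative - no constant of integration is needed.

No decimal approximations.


Step 1. Substitute u = exp(y), turning ∫(-6*exp(y)*sin(5*exp(y))) dy into ∫(-6*sin(5*u)) du: now ∫(-6*sin(5*u)) du.
Step 2. Evaluate the standard form: now 6*cos(5*u)/5.
Step 3. Substitute back u = exp(y): now 6*cos(5*exp(y))/5.
Answer: 6*cos(5*exp(y))/5.


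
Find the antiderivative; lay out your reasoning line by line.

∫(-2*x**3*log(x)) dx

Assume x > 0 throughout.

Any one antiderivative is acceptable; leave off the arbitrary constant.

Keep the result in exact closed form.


Step 1. Integrate ∫(-2*x**3*log(x)) dx by parts with u = log(x), dv = (-2*x**3) dx, so v = -x**4/2 [assuming x > 0]: now -x**4*log(x)/2 + ∫(x**3/2) dx.
Step 2. Evaluate the standard form: now -x**4*log(x)/2 + x**4/8.
Answer: -x**4*log(x)/2 + x**4/8.


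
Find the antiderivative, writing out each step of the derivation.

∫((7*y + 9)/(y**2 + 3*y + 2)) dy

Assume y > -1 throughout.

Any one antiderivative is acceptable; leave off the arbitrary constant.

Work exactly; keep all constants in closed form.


Step 1. Decompose ∫((7*y + 9)/(y**2 + 3*y + 2)) dy by partial fractions, (7*y + 9)/(y**2 + 3*y + 2) = 5/(y + 2) + 2/(y + 1): now ∫(2/(y + 1)) dy + ∫(5/(y + 2)) dy.
Step 2. Evaluate the standard form [assuming y > -1]: now 2*log(y + 1) + ∫(5/(y + 2)) dy.
Step 3. Evaluate the standard form [assuming y > -2]: now 2*log(y + 1) + 5*log(y + 2).
Answer: 2*log(y + 1) + 5*log(y + 2).


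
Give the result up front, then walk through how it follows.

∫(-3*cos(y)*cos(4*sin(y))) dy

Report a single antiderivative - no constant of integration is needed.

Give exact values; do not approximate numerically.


The answer is -3*sin(4*sin(y))/4.
Step 1. Substitute u = sin(y), turning ∫(-3*cos(y)*cos(4*sin(y))) dy into ∫(-3*cos(4*u)) du: now ∫(-3*cos(4*u)) du.
Step 2. Evaluate the standard form: now -3*sin(4*u)/4.
Step 3. Substitute back u = sin(y): now -3*sin(4*sin(y))/4.
Answer: -3*sin(4*sin(y))/4.


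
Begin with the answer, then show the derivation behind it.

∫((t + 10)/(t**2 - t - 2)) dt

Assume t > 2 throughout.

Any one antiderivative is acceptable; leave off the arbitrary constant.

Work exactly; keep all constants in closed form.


The answer is 4*log(t - 2) - 3*log(t + 1).
Step 1. Decompose ∫((t + 10)/(t**2 - t - 2)) dt by partial fractions, (t + 10)/(t**2 - t - 2) = -3/(t + 1) + 4/(t - 2): now ∫(4/(t - 2)) dt + ∫(-3/(t + 1)) dt.
Step 2. Evaluate the standard form [assuming t > -1]: now -3*log(t + 1) + ∫(4/(t - 2)) dt.
Step 3. Evaluate the standard form [assuming t > 2]: now 4*log(t - 2) - 3*log(t + 1).
Answer: 4*log(t - 2) - 3*log(t + 1).


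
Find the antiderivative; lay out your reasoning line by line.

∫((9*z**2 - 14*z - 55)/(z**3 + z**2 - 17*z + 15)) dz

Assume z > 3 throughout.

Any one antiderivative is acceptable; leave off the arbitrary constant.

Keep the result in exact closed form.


Step 1. Decompose ∫((9*z**2 - 14*z - 55)/(z**3 + z**2 - 17*z + 15)) dz by partial fractions, (9*z**2 - 14*z - 55)/(z**3 + z**2 - 17*z + 15) = 5/(z + 5) + 5/(z - 1) - 1/(z - 3): now ∫(-1/(z - 3)) dz + ∫(5/(z - 1)) dz + ∫(5/(z + 5)) dz.
Step 2. Evaluate the standard form [assuming z > 1]: now 5*log(z - 1) + ∫(-1/(z - 3)) dz + ∫(5/(z + 5)) dz.
Step 3. Evaluate the standard form [assuming z > -5]: now 5*log(z - 1) + 5*log(z + 5) + ∫(-1/(z - 3)) dz.
Step 4. Evaluate the standard form [assuming z > 3]: now -log(z - 3) + 5*log(z - 1) + 5*log(z + 5).
Answer: -log(z - 3) + 5*log(z - 1) + 5*log(z + 5).


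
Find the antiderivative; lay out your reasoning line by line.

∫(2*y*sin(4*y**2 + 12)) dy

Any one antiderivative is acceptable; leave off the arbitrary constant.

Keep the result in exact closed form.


Step 1. Substitute u = y**2 + 3, turning ∫(2*y*sin(4*y**2 + 12)) dy into ∫(sin(4*u)) du: now ∫(sin(4*u)) du.
Step 2. Evaluate the standard form: now -cos(4*u)/4.
Step 3. Substitute back u = y**2 + 3: now -cos(4*y**2 + 12)/4.
Answer: -cos(4*y**2 + 12)/4.


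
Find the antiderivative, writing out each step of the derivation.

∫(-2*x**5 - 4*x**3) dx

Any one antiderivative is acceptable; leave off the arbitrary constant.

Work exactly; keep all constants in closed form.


Step 1. Rewrite: now ∫(-4*x**3) dx + ∫(-2*x**5) dx.
Step 2. Evaluate the standard form: now -x**4 + ∫(-2*x**5) dx.
Step 3. Evaluate the standard form: now -x**6/3 - x**4.
Answer: -x**6/3 - x**4.


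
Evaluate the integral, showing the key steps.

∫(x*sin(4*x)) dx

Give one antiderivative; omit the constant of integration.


Step 1. Integrate ∫(x*sin(4*x)) dx by parts with u = x, dv = (sin(4*x)) dx, so v = -cos(4*x)/4: now -x*cos(4*x)/4 + ∫(cos(4*x)/4) dx.
Step 2. Evaluate the standard form: now -x*cos(4*x)/4 + sin(4*x)/16.
Answer: -x*cos(4*x)/4 + sin(4*x)/16.


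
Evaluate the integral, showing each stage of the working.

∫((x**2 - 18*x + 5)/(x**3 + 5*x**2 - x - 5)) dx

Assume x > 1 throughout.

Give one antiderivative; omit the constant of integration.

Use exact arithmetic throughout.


Step 1. Decompose ∫((x**2 - 18*x + 5)/(x**3 + 5*x**2 - x - 5)) dx by partial fractions, (x**2 - 18*x + 5)/(x**3 + 5*x**2 - x - 5) = 5/(x + 5) - 3/(x + 1) - 1/(x - 1): now ∫(-1/(x - 1)) dx + ∫(-3/(x + 1)) dx + ∫(5/(x + 5)) dx.
Step 2. Evaluate the standard form [assuming x > -5]: now 5*log(x + 5) + ∫(-1/(x - 1)) dx + ∫(-3/(x + 1)) dx.
Step 3. Evaluate the standard form [assuming x > -1]: now -3*log(x + 1) + 5*log(x + 5) + ∫(-1/(x - 1)) dx.
Step 4. Evaluate the standard form [assuming x > 1]: now -log(x - 1) - 3*log(x + 1) + 5*log(x + 5).
Answer: -log(x - 1) - 3*log(x + 1) + 5*log(x + 5).


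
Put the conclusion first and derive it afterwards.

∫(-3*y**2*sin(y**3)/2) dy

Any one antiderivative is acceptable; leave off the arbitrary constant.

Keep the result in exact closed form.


The answer is cos(y**3)/2.
Step 1. Substitute u = y**3, turning ∫(-3*y**2*sin(y**3)/2) dy into ∫(-sin(u)/2) du: now ∫(-sin(u)/2) du.
Step 2. Evaluate the standard form: now cos(u)/2.
Step 3. Substitute back u = y**3: now cos(y**3)/2.
Answer: cos(y**3)/2.


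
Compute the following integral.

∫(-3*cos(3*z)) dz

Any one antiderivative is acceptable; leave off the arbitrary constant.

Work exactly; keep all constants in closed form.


Answer: -sin(3*z).


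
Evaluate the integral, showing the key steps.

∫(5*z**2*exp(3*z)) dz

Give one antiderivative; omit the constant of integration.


Step 1. Integrate ∫(5*z**2*exp(3*z)) dz by parts with u = z**2, dv = (5*exp(3*z)) dz, so v = 5*exp(3*z)/3: now 5*z**2*exp(3*z)/3 + ∫(-10*z*exp(3*z)/3) dz.
Step 2. Integrate ∫(-10*z*exp(3*z)/3) dz by parts with u = z, dv = (-10*exp(3*z)/3) dz, so v = -10*exp(3*z)/9: now 5*z**2*exp(3*z)/3 - 10*z*exp(3*z)/9 + ∫(10*exp(3*z)/9) dz.
Step 3. Evaluate the standard form: now 5*z**2*exp(3*z)/3 - 10*z*exp(3*z)/9 + 10*exp(3*z)/27.
Answer: 5*z**2*exp(3*z)/3 - 10*z*exp(3*z)/9 + 10*exp(3*z)/27.


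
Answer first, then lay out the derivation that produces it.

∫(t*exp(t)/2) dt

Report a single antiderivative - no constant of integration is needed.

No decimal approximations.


The answer is t*exp(t)/2 - exp(t)/2.
Step 1. Integrate ∫(t*exp(t)/2) dt by parts with u = t, dv = (exp(t)/2) dt, so v = exp(t)/2: now t*exp(t)/2 + ∫(-exp(t)/2) dt.
Step 2. Evaluate the standard form: now t*exp(t)/2 - exp(t)/2.
Answer: t*exp(t)/2 - exp(t)/2.


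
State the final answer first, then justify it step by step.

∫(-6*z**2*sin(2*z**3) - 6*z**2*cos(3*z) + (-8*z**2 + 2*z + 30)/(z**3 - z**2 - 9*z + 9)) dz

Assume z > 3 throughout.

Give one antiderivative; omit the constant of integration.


The answer is -2*z**2*sin(3*z) - 4*z*cos(3*z)/3 - 3*log(z - 3) - 3*log(z - 1) - 2*log(z + 3) + 4*sin(3*z)/9 + cos(2*z**3).
Step 1. Rewrite: now ∫(-6*z**2*sin(2*z**3)) dz + ∫(-6*z**2*cos(3*z)) dz + ∫((-8*z**2 + 2*z + 30)/(z**3 - z**2 - 9*z + 9)) dz.
Step 2. Decompose ∫((-8*z**2 + 2*z + 30)/(z**3 - z**2 - 9*z + 9)) dz by partial fractions, (-8*z**2 + 2*z + 30)/(z**3 - z**2 - 9*z + 9) = -2/(z + 3) - 3/(z - 1) - 3/(z - 3): now ∫(-6*z**2*sin(2*z**3)) dz + ∫(-6*z**2*cos(3*z)) dz + ∫(-3/(z - 3)) dz + ∫(-3/(z - 1)) dz + ∫(-2/(z + 3)) dz.
Step 3. Evaluate the standard form [assuming z > 3]: now -3*log(z - 3) + ∫(-6*z**2*sin(2*z**3)) dz + ∫(-6*z**2*cos(3*z)) dz + ∫(-3/(z - 1)) dz + ∫(-2/(z + 3)) dz.
Step 4. Evaluate the standard form [assuming z > -3]: now -3*log(z - 3) - 2*log(z + 3) + ∫(-6*z**2*sin(2*z**3)) dz + ∫(-6*z**2*cos(3*z)) dz + ∫(-3/(z - 1)) dz.
Step 5. Evaluate the standard form [assuming z > 1]: now -3*log(z - 3) - 3*log(z - 1) - 2*log(z + 3) + ∫(-6*z**2*sin(2*z**3)) dz + ∫(-6*z**2*cos(3*z)) dz.
Step 6. Integrate ∫(-6*z**2*cos(3*z)) dz by parts with u = z**2, dv = (-6*cos(3*z)) dz, so v = -2*sin(3*z): now -2*z**2*sin(3*z) - 3*log(z - 3) - 3*log(z - 1) - 2*log(z + 3) + ∫(4*z*sin(3*z)) dz + ∫(-6*z**2*sin(2*z**3)) dz.
Step 7. Integrate ∫(4*z*sin(3*z)) dz by parts with u = z, dv = (4*sin(3*z)) dz, so v = -4*cos(3*z)/3: now -2*z**2*sin(3*z) - 4*z*cos(3*z)/3 - 3*log(z - 3) - 3*log(z - 1) - 2*log(z + 3) + ∫(-6*z**2*sin(2*z**3)) dz + ∫(4*cos(3*z)/3) dz.
Step 8. Evaluate the standard form: now -2*z**2*sin(3*z) - 4*z*cos(3*z)/3 - 3*log(z - 3) - 3*log(z - 1) - 2*log(z + 3) + 4*sin(3*z)/9 + ∫(-6*z**2*sin(2*z**3)) dz.
Step 9. Substitute u = z**3, turning ∫(-6*z**2*sin(2*z**3)) dz into ∫(-2*sin(2*u)) du: now -2*z**2*sin(3*z) - 4*z*cos(3*z)/3 - 3*log(z - 3) - 3*log(z - 1) - 2*log(z + 3) + 4*sin(3*z)/9 + ∫(-2*sin(2*u)) du.
Step 10. Evaluate the standard form: now -2*z**2*sin(3*z) - 4*z*cos(3*z)/3 - 3*log(z - 3) - 3*log(z - 1) - 2*log(z + 3) + 4*sin(3*z)/9 + cos(2*u).
Step 11. Substitute back u = z**3: now -2*z**2*sin(3*z) - 4*z*cos(3*z)/3 - 3*log(z - 3) - 3*log(z - 1) - 2*log(z + 3) + 4*sin(3*z)/9 + cos(2*z**3).
Answer: -2*z**2*sin(3*z) - 4*z*cos(3*z)/3 - 3*log(z - 3) - 3*log(z - 1) - 2*log(z + 3) + 4*sin(3*z)/9 + cos(2*z**3).


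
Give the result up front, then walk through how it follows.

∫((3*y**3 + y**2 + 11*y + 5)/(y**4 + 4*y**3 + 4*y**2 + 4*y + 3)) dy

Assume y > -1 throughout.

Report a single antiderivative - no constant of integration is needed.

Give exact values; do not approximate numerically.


The answer is -2*log(y + 1) + 5*log(y + 3) + 2*atan(y).
Step 1. Decompose ∫((3*y**3 + y**2 + 11*y + 5)/(y**4 + 4*y**3 + 4*y**2 + 4*y + 3)) dy by partial fractions, (3*y**3 + y**2 + 11*y + 5)/(y**4 + 4*y**3 + 4*y**2 + 4*y + 3) = 2/(y**2 + 1) + 5/(y + 3) - 2/(y + 1): now ∫(-2/(y + 1)) dy + ∫(5/(y + 3)) dy + ∫(2/(y**2 + 1)) dy.
Step 2. Evaluate the standard form [assuming y > -3]: now 5*log(y + 3) + ∫(-2/(y + 1)) dy + ∫(2/(y**2 + 1)) dy.
Step 3. Evaluate the standard form [assuming y > -1]: now -2*log(y + 1) + 5*log(y + 3) + ∫(2/(y**2 + 1)) dy.
Step 4. Evaluate the standard form: now -2*log(y + 1) + 5*log(y + 3) + 2*atan(y).
Answer: -2*log(y + 1) + 5*log(y + 3) + 2*atan(y).


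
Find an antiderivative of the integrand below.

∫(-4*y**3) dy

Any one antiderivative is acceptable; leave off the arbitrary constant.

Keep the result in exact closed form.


Answer: -y**4.


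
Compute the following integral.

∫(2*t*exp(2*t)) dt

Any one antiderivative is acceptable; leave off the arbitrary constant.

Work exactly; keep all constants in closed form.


Answer: t*exp(2*t) - exp(2*t)/2.


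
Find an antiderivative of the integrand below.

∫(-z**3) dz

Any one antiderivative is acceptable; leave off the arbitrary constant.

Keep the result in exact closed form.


Answer: -z**4/4.


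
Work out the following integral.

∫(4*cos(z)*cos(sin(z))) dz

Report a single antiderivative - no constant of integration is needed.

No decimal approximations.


Answer: 4*sin(sin(z)).


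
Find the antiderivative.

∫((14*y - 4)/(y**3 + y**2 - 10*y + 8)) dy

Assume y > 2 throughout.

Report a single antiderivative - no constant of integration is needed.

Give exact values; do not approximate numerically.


Answer: 4*log(y - 2) - 2*log(y - 1) - 2*log(y + 4).


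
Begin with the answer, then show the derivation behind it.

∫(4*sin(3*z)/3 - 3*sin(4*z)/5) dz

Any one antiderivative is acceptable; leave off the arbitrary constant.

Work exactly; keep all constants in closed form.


The answer is -4*cos(3*z)/9 + 3*cos(4*z)/20.
Step 1. Rewrite: now ∫(4*sin(3*z)/3) dz + ∫(-3*sin(4*z)/5) dz.
Step 2. Evaluate the standard form: now 3*cos(4*z)/20 + ∫(4*sin(3*z)/3) dz.
Step 3. Evaluate the standard form: now -4*cos(3*z)/9 + 3*cos(4*z)/20.
Answer: -4*cos(3*z)/9 + 3*cos(4*z)/20.


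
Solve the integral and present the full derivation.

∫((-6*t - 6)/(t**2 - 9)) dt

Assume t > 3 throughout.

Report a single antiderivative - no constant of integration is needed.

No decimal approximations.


Step 1. Decompose ∫((-6*t - 6)/(t**2 - 9)) dt by partial fractions, (-6*t - 6)/(t**2 - 9) = -2/(t + 3) - 4/(t - 3): now ∫(-4/(t - 3)) dt + ∫(-2/(t + 3)) dt.
Step 2. Evaluate the standard form [assuming t > 3]: now -4*log(t - 3) + ∫(-2/(t + 3)) dt.
Step 3. Evaluate the standard form [assuming t > -3]: now -4*log(t - 3) - 2*log(t + 3).
Answer: -4*log(t - 3) - 2*log(t + 3).


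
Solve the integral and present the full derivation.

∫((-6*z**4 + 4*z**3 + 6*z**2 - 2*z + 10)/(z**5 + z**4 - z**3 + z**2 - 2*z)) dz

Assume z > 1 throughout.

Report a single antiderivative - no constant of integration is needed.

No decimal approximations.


Step 1. Decompose ∫((-6*z**4 + 4*z**3 + 6*z**2 - 2*z + 10)/(z**5 + z**4 - z**3 + z**2 - 2*z)) dz by partial fractions, (-6*z**4 + 4*z**3 + 6*z**2 - 2*z + 10)/(z**5 + z**4 - z**3 + z**2 - 2*z) = 2/(z**2 + 1) - 3/(z + 2) + 2/(z - 1) - 5/z: now ∫(-5/z) dz + ∫(2/(z - 1)) dz + ∫(-3/(z + 2)) dz + ∫(2/(z**2 + 1)) dz.
Step 2. Evaluate the standard form [assuming z > -2]: now -3*log(z + 2) + ∫(-5/z) dz + ∫(2/(z - 1)) dz + ∫(2/(z**2 + 1)) dz.
Step 3. Evaluate the standard form [assuming z > 0]: now -5*log(z) - 3*log(z + 2) + ∫(2/(z - 1)) dz + ∫(2/(z**2 + 1)) dz.
Step 4. Evaluate the standard form [assuming z > 1]: now -5*log(z) + 2*log(z - 1) - 3*log(z + 2) + ∫(2/(z**2 + 1)) dz.
Step 5. Evaluate the standard form: now -5*log(z) + 2*log(z - 1) - 3*log(z + 2) + 2*atan(z).
Answer: -5*log(z) + 2*log(z - 1) - 3*log(z + 2) + 2*atan(z).


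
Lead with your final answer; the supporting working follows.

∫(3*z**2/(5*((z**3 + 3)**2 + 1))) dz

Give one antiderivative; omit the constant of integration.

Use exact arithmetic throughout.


The answer is atan(z**3 + 3)/5.
Step 1. Substitute u = z**3 + 3, turning ∫(3*z**2/(5*((z**3 + 3)**2 + 1))) dz into ∫(1/(5*(u**2 + 1))) du: now ∫(1/(5*(u**2 + 1))) du.
Step 2. Evaluate the standard form: now atan(u)/5.
Step 3. Substitute back u = z**3 + 3: now atan(z**3 + 3)/5.
Answer: atan(z**3 + 3)/5.


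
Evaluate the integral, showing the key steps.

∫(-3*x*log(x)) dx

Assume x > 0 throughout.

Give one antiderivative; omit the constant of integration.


Step 1. Integrate ∫(-3*x*log(x)) dx by parts with u = log(x), dv = (-3*x) dx, so v = -3*x**2/2 [assuming x > 0]: now -3*x**2*log(x)/2 + ∫(3*x/2) dx.
Step 2. Evaluate the standard form: now -3*x**2*log(x)/2 + 3*x**2/4.
Answer: -3*x**2*log(x)/2 + 3*x**2/4.


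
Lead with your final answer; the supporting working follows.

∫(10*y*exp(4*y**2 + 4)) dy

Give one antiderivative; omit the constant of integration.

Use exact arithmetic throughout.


The answer is 5*exp(4*y**2 + 4)/4.
Step 1. Substitute u = y**2 + 1, turning ∫(10*y*exp(4*y**2 + 4)) dy into ∫(5*exp(4*u)) du: now ∫(5*exp(4*u)) du.
Step 2. Evaluate the standard form: now 5*exp(4*u)/4.
Step 3. Substitute back u = y**2 + 1: now 5*exp(4*y**2 + 4)/4.
Answer: 5*exp(4*y**2 + 4)/4.


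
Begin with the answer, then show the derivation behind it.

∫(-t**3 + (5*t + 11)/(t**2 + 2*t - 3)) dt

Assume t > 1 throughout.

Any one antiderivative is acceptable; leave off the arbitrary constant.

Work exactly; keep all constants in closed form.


The answer is -t**4/4 + 4*log(t - 1) + log(t + 3).
Step 1. Rewrite: now ∫(-t**3) dt + ∫((5*t + 11)/(t**2 + 2*t - 3)) dt.
Step 2. Decompose ∫((5*t + 11)/(t**2 + 2*t - 3)) dt by partial fractions, (5*t + 11)/(t**2 + 2*t - 3) = 1/(t + 3) + 4/(t - 1): now ∫(-t**3) dt + ∫(4/(t - 1)) dt + ∫(1/(t + 3)) dt.
Step 3. Evaluate the standard form [assuming t > -3]: now log(t + 3) + ∫(-t**3) dt + ∫(4/(t - 1)) dt.
Step 4. Evaluate the standard form [assuming t > 1]: now 4*log(t - 1) + log(t + 3) + ∫(-t**3) dt.
Step 5. Evaluate the standard form: now -t**4/4 + 4*log(t - 1) + log(t + 3).
Answer: -t**4/4 + 4*log(t - 1) + log(t + 3).


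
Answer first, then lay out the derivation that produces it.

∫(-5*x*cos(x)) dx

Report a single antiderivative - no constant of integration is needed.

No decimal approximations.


The answer is -5*x*sin(x) - 5*cos(x).
Step 1. Integrate ∫(-5*x*cos(x)) dx by parts with u = x, dv = (-5*cos(x)) dx, so v = -5*sin(x): now -5*x*sin(x) + ∫(5*sin(x)) dx.
Step 2. Evaluate the standard form: now -5*x*sin(x) - 5*cos(x).
Answer: -5*x*sin(x) - 5*cos(x).


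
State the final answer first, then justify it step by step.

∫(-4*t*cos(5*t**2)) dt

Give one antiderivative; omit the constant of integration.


The answer is -2*sin(5*t**2)/5.
Step 1. Substitute u = t**2, turning ∫(-4*t*cos(5*t**2)) dt into ∫(-2*cos(5*u)) du: now ∫(-2*cos(5*u)) du.
Step 2. Evaluate the standard form: now -2*sin(5*u)/5.
Step 3. Substitute back u = t**2: now -2*sin(5*t**2)/5.
Answer: -2*sin(5*t**2)/5.


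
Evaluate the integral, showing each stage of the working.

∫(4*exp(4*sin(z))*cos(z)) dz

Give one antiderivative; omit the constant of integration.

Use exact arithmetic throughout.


Step 1. Substitute u = sin(z), turning ∫(4*exp(4*sin(z))*cos(z)) dz into ∫(4*exp(4*u)) du: now ∫(4*exp(4*u)) du.
Step 2. Evaluate the standard form: now exp(4*u).
Step 3. Substitute back u = sin(z): now exp(4*sin(z)).
Answer: exp(4*sin(z)).


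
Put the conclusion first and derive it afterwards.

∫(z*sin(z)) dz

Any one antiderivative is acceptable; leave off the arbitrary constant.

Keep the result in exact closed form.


The answer is -z*cos(z) + sin(z).
Step 1. Integrate ∫(z*sin(z)) dz by parts with u = z, dv = (sin(z)) dz, so v = -cos(z): now -z*cos(z) + ∫(cos(z)) dz.
Step 2. Evaluate the standard form: now -z*cos(z) + sin(z).
Answer: -z*cos(z) + sin(z).


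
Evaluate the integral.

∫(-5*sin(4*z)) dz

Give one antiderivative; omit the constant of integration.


Answer: 5*cos(4*z)/4.


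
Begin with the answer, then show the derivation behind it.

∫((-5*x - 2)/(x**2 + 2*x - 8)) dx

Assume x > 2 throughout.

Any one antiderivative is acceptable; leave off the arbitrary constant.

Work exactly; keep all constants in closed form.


The answer is -2*log(x - 2) - 3*log(x + 4).
Step 1. Decompose ∫((-5*x - 2)/(x**2 + 2*x - 8)) dx by partial fractions, (-5*x - 2)/(x**2 + 2*x - 8) = -3/(x + 4) - 2/(x - 2): now ∫(-2/(x - 2)) dx + ∫(-3/(x + 4)) dx.
Step 2. Evaluate the standard form [assuming x > 2]: now -2*log(x - 2) + ∫(-3/(x + 4)) dx.
Step 3. Evaluate the standard form [assuming x > -4]: now -2*log(x - 2) - 3*log(x + 4).
Answer: -2*log(x - 2) - 3*log(x + 4).


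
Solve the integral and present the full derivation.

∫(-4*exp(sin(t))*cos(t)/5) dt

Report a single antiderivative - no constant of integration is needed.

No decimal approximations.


Step 1. Substitute u = sin(t), turning ∫(-4*exp(sin(t))*cos(t)/5) dt into ∫(-4*exp(u)/5) du: now ∫(-4*exp(u)/5) du.
Step 2. Evaluate the standard form: now -4*exp(u)/5.
Step 3. Substitute back u = sin(t): now -4*exp(sin(t))/5.
Answer: -4*exp(sin(t))/5.


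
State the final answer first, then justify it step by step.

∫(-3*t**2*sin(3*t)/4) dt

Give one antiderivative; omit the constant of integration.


The answer is t**2*cos(3*t)/4 - t*sin(3*t)/6 - cos(3*t)/18.
Step 1. Integrate ∫(-3*t**2*sin(3*t)/4) dt by parts with u = t**2, dv = (-3*sin(3*t)/4) dt, so v = cos(3*t)/4: now t**2*cos(3*t)/4 + ∫(-t*cos(3*t)/2) dt.
Step 2. Integrate ∫(-t*cos(3*t)/2) dt by parts with u = t, dv = (-cos(3*t)/2) dt, so v = -sin(3*t)/6: now t**2*cos(3*t)/4 - t*sin(3*t)/6 + ∫(sin(3*t)/6) dt.
Step 3. Evaluate the standard form: now t**2*cos(3*t)/4 - t*sin(3*t)/6 - cos(3*t)/18.
Answer: t**2*cos(3*t)/4 - t*sin(3*t)/6 - cos(3*t)/18.


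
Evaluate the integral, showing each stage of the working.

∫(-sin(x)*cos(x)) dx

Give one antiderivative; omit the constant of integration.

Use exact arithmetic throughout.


Step 1. Substitute u = sin(x), turning ∫(-sin(x)*cos(x)) dx into ∫(-u) du: now ∫(-u) du.
Step 2. Evaluate the standard form: now -u**2/2.
Step 3. Substitute back u = sin(x): now -sin(x)**2/2.
Answer: -sin(x)**2/2.
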